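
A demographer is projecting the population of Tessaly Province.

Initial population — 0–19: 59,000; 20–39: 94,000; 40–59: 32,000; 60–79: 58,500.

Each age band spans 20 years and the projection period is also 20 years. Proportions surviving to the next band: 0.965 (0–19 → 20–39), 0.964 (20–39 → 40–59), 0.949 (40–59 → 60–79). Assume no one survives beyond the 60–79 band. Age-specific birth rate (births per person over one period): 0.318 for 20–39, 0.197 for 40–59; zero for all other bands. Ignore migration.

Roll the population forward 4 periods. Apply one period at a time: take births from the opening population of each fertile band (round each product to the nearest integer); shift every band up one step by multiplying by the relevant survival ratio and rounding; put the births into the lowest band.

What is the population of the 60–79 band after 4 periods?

31955

Let band 1 be 0–19 through band 4 = 60–79.
— Period 1 —
Births: 94000 * 0.318 = 29892, 32000 * 0.197 = 6304 → 36196
Band 2: 59000 * 0.965 = 56935
Band 3: 94000 * 0.964 = 90616
Band 4: 32000 * 0.949 = 30368
Giving 36196 / 56935 / 90616 / 30368.
— Period 2 —
Births: 56935 * 0.318 = 18105, 90616 * 0.197 = 17851 → 35956
Band 2: 36196 * 0.965 = 34929
Band 3: 56935 * 0.964 = 54885
Band 4: 90616 * 0.949 = 85995
Giving 35956 / 34929 / 54885 / 85995.
— Period 3 —
Births: 34929 * 0.318 = 11107, 54885 * 0.197 = 10812 → 21919
Band 2: 35956 * 0.965 = 34698
Band 3: 34929 * 0.964 = 33672
Band 4: 54885 * 0.949 = 52086
Giving 21919 / 34698 / 33672 / 52086.
— Period 4 —
Births: 34698 * 0.318 = 11034, 33672 * 0.197 = 6633 → 17667
Band 2: 21919 * 0.965 = 21152
Band 3: 34698 * 0.964 = 33449
Band 4: 33672 * 0.949 = 31955
Giving 17667 / 21152 / 33449 / 31955.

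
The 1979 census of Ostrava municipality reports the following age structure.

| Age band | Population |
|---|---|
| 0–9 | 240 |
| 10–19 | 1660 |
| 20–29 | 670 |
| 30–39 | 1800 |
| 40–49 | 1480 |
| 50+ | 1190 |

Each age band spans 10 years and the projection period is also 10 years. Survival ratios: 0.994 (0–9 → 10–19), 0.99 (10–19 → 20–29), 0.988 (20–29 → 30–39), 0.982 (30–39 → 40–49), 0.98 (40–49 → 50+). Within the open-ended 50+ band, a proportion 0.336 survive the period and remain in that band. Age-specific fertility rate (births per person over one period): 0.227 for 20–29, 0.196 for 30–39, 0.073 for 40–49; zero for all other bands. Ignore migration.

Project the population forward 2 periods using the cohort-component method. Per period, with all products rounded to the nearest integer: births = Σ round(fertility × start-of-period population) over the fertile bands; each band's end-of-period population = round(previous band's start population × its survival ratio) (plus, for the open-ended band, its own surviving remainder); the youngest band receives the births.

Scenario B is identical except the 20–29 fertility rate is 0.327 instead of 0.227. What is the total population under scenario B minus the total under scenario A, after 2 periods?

231

— Period 1 —
Births: 670 * 0.227 = 152 ; 1800 * 0.196 = 353 ; 1480 * 0.073 = 108 → 613
10–19: 240 * 0.994 = 239
20–29: 1660 * 0.99 = 1643
30–39: 670 * 0.988 = 662
40–49: 1800 * 0.982 = 1768
50+: 1480 * 0.98 + 1190 * 0.336 = 1450 + 400 = 1850
Population now: 0–9=613, 10–19=239, 20–29=1643, 30–39=662, 40–49=1768, 50+=1850
— Period 2 —
Births: 1643 * 0.227 = 373 ; 662 * 0.196 = 130 ; 1768 * 0.073 = 129 → 632
10–19: 613 * 0.994 = 609
20–29: 239 * 0.99 = 237
30–39: 1643 * 0.988 = 1623
40–49: 662 * 0.982 = 650
50+: 1768 * 0.98 + 1850 * 0.336 = 1733 + 622 = 2355
Population now: 0–9=632, 10–19=609, 20–29=237, 30–39=1623, 40–49=650, 50+=2355
Scenario A total after 2 periods: 6106
Scenario B projection —
— Period 1 —
Births: 670 * 0.327 = 219 ; 1800 * 0.196 = 353 ; 1480 * 0.073 = 108 → 680
10–19: 240 * 0.994 = 239
20–29: 1660 * 0.99 = 1643
30–39: 670 * 0.988 = 662
40–49: 1800 * 0.982 = 1768
50+: 1480 * 0.98 + 1190 * 0.336 = 1450 + 400 = 1850
Population now: 0–9=680, 10–19=239, 20–29=1643, 30–39=662, 40–49=1768, 50+=1850
— Period 2 —
Births: 1643 * 0.327 = 537 ; 662 * 0.196 = 130 ; 1768 * 0.073 = 129 → 796
10–19: 680 * 0.994 = 676
20–29: 239 * 0.99 = 237
30–39: 1643 * 0.988 = 1623
40–49: 662 * 0.982 = 650
50+: 1768 * 0.98 + 1850 * 0.336 = 1733 + 622 = 2355
Population now: 0–9=796, 10–19=676, 20–29=237, 30–39=1623, 40–49=650, 50+=2355
Scenario B total after 2 periods: 6337
Difference B − A = 6337 − 6106 = 231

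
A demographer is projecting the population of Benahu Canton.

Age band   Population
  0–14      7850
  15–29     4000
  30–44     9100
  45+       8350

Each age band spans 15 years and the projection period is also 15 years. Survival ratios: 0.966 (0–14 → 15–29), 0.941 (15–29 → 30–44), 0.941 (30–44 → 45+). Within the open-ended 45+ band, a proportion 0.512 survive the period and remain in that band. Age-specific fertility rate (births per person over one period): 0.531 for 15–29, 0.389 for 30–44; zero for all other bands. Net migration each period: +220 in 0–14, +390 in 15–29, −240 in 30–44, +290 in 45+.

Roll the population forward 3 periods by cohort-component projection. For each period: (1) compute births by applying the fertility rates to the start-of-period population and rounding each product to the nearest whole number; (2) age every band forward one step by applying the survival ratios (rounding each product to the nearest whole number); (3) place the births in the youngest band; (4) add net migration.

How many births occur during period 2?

5605

Call the groups 1 to 4, youngest first.
Period 1:
Births: 4000 × 0.531 = 2124, 9100 × 0.389 = 3540 → 5664
Group 2: 7850 × 0.966 = 7583
Group 3: 4000 × 0.941 = 3764
Group 4: 9100 × 0.941 + 8350 × 0.512 = 8563 + 4275 = 12838
Net migration: Group 1 + 220 → 5884; Group 2 + 390 → 7973; Group 3 − 240 → 3524; Group 4 + 290 → 13128
→ [5884, 7973, 3524, 13128]
Period 2:
Births: 7973 × 0.531 = 4234, 3524 × 0.389 = 1371 → 5605
Group 2: 5884 × 0.966 = 5684
Group 3: 7973 × 0.941 = 7503
Group 4: 3524 × 0.941 + 13128 × 0.512 = 3316 + 6722 = 10038
Net migration: Group 1 + 220 → 5825; Group 2 + 390 → 6074; Group 3 − 240 → 7263; Group 4 + 290 → 10328
→ [5825, 6074, 7263, 10328]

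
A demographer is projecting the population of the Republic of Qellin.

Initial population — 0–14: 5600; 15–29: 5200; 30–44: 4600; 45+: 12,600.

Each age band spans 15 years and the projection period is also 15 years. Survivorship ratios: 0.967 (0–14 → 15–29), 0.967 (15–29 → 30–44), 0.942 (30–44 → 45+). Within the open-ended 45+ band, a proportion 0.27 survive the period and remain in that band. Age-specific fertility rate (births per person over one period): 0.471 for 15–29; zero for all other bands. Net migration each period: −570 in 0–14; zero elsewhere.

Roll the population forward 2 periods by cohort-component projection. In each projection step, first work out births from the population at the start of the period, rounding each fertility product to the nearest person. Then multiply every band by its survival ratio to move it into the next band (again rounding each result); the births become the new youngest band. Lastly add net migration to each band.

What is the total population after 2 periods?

15857

Period 1.
Births: 5200 * 0.471 = 2449
15–29: 5600 * 0.967 = 5415
30–44: 5200 * 0.967 = 5028
45+: 4600 * 0.942 + 12600 * 0.27 = 4333 + 3402 = 7735
Net migration: 0–14 − 570 → 1879
Giving 1879 / 5415 / 5028 / 7735.
Period 2.
Births: 5415 * 0.471 = 2550
15–29: 1879 * 0.967 = 1817
30–44: 5415 * 0.967 = 5236
45+: 5028 * 0.942 + 7735 * 0.27 = 4736 + 2088 = 6824
Net migration: 0–14 − 570 → 1980
Giving 1980 / 1817 / 5236 / 6824.
Total after period 2: 1980 + 1817 + 5236 + 6824 = 15857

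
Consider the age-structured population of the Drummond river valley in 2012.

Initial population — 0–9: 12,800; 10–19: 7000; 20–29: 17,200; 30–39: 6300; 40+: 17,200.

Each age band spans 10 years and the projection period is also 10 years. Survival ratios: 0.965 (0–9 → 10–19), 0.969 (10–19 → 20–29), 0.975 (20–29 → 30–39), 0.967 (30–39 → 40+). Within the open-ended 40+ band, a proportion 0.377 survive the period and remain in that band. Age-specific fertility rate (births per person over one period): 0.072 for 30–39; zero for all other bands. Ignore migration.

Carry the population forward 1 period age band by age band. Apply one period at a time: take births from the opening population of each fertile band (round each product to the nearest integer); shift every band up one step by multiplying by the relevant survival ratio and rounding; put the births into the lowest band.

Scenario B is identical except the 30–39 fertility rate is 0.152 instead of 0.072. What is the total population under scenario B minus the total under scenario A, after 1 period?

504

Period 1.
Births: 6300 * 0.072 = 454
10–19: 12800 * 0.965 = 12352
20–29: 7000 * 0.969 = 6783
30–39: 17200 * 0.975 = 16770
40+: 6300 * 0.967 + 17200 * 0.377 = 6092 + 6484 = 12576
Population now: 0–9=454, 10–19=12352, 20–29=6783, 30–39=16770, 40+=12576
Scenario A total after 1 period: 48935
Scenario B projection —
Period 1.
Births: 6300 * 0.152 = 958
10–19: 12800 * 0.965 = 12352
20–29: 7000 * 0.969 = 6783
30–39: 17200 * 0.975 = 16770
40+: 6300 * 0.967 + 17200 * 0.377 = 6092 + 6484 = 12576
Population now: 0–9=958, 10–19=12352, 20–29=6783, 30–39=16770, 40+=12576
Scenario B total after 1 period: 49439
Difference B − A = 49439 − 48935 = 504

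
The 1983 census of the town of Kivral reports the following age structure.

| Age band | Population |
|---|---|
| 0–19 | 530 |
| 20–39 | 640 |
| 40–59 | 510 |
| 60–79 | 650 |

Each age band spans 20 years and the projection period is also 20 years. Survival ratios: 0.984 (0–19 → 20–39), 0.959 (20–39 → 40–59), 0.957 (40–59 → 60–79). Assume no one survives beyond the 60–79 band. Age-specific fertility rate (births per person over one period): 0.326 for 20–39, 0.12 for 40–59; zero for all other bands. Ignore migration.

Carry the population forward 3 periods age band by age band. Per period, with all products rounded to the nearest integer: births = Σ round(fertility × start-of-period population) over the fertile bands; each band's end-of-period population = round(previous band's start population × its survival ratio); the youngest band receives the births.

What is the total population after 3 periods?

1121

— Period 1 —
Births: 640 × 0.326 = 209, 510 × 0.12 = 61 → 270
20–39: 530 × 0.984 = 522
40–59: 640 × 0.959 = 614
60–79: 510 × 0.957 = 488
End of period: [270, 522, 614, 488]
— Period 2 —
Births: 522 × 0.326 = 170, 614 × 0.12 = 74 → 244
20–39: 270 × 0.984 = 266
40–59: 522 × 0.959 = 501
60–79: 614 × 0.957 = 588
End of period: [244, 266, 501, 588]
— Period 3 —
Births: 266 × 0.326 = 87, 501 × 0.12 = 60 → 147
20–39: 244 × 0.984 = 240
40–59: 266 × 0.959 = 255
60–79: 501 × 0.957 = 479
End of period: [147, 240, 255, 479]
Total after period 3: 147 + 240 + 255 + 479 = 1121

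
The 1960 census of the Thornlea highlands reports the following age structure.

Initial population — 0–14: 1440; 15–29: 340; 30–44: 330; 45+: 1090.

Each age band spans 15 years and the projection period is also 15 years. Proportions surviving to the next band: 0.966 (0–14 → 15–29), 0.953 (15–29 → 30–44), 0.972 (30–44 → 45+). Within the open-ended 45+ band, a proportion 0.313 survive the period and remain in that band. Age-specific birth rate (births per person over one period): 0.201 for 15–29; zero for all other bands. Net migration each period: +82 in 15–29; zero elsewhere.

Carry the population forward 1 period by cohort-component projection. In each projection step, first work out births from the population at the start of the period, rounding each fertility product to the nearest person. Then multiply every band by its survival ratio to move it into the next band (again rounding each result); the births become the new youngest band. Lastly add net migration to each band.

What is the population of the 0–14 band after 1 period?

Period 1:
Births: 340 × 0.201 = 68
15–29: 1440 × 0.966 = 1391
30–44: 340 × 0.953 = 324
45+: 330 × 0.972 + 1090 × 0.313 = 321 + 341 = 662
Net migration: 15–29 + 82 → 1473
Population now: 0–14=68, 15–29=1473, 30–44=324, 45+=662

68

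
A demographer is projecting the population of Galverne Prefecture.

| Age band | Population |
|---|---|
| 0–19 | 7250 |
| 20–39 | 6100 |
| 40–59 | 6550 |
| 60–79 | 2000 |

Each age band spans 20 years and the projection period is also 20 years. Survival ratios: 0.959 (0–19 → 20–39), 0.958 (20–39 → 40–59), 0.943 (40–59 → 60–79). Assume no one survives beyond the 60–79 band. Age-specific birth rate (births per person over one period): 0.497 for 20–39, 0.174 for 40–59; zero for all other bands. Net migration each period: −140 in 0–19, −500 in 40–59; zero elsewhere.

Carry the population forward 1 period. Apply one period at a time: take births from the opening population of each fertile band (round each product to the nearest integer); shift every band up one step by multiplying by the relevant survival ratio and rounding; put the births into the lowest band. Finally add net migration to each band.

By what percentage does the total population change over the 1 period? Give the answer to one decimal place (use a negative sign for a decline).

After projecting period 1:
Births: 6100 * 0.497 = 3032 ; 6550 * 0.174 = 1140 → total 4172
20–39: 7250 * 0.959 = 6953
40–59: 6100 * 0.958 = 5844
60–79: 6550 * 0.943 = 6177
Net migration: 0–19 − 140 → 4032; 40–59 − 500 → 5344
Giving 4032 / 6953 / 5344 / 6177.
Total: 21900 → 22506; change = 606; percentage change = 2.8%

2.8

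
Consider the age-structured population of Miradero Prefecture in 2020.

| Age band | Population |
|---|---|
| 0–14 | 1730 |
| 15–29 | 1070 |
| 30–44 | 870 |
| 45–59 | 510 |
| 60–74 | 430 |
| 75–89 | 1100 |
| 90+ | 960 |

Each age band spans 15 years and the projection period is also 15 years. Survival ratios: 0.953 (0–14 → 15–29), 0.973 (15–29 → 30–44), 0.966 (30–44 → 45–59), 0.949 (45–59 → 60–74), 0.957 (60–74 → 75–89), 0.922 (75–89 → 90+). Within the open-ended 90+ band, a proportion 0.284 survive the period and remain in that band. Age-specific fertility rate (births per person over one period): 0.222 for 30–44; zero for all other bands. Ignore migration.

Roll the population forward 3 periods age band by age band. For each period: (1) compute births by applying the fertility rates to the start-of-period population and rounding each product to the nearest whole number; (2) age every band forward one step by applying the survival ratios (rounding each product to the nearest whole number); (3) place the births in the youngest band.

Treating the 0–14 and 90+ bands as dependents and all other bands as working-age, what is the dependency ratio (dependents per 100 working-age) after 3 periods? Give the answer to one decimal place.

Call the bands 1 to 7, youngest first.
After projecting period 1:
Births: 870 * 0.222 = 193
Band 2: 1730 * 0.953 = 1649
Band 3: 1070 * 0.973 = 1041
Band 4: 870 * 0.966 = 840
Band 5: 510 * 0.949 = 484
Band 6: 430 * 0.957 = 412
Band 7: 1100 * 0.922 + 960 * 0.284 = 1014 + 273 = 1287
→ [193, 1649, 1041, 840, 484, 412, 1287]
After projecting period 2:
Births: 1041 * 0.222 = 231
Band 2: 193 * 0.953 = 184
Band 3: 1649 * 0.973 = 1604
Band 4: 1041 * 0.966 = 1006
Band 5: 840 * 0.949 = 797
Band 6: 484 * 0.957 = 463
Band 7: 412 * 0.922 + 1287 * 0.284 = 380 + 366 = 746
→ [231, 184, 1604, 1006, 797, 463, 746]
After projecting period 3:
Births: 1604 * 0.222 = 356
Band 2: 231 * 0.953 = 220
Band 3: 184 * 0.973 = 179
Band 4: 1604 * 0.966 = 1549
Band 5: 1006 * 0.949 = 955
Band 6: 797 * 0.957 = 763
Band 7: 463 * 0.922 + 746 * 0.284 = 427 + 212 = 639
→ [356, 220, 179, 1549, 955, 763, 639]
Dependents (band 0–14 + band 90+) = 356 + 639 = 995; working-age = 3666; ratio = 995/3666 × 100 = 27.1

27.1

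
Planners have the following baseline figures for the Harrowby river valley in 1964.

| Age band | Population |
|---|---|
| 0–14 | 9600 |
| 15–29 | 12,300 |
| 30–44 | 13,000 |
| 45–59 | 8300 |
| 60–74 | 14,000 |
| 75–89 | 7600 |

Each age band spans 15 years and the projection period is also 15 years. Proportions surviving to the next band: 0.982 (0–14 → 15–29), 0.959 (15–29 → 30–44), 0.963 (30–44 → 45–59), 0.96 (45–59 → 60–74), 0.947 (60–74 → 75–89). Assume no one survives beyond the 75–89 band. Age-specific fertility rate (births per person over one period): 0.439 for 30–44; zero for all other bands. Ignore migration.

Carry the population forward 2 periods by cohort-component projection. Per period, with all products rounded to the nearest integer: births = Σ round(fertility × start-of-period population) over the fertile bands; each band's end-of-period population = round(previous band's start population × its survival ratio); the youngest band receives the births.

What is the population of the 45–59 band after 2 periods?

— Period 1 —
Births: 13000 × 0.439 = 5707
15–29: 9600 × 0.982 = 9427
30–44: 12300 × 0.959 = 11796
45–59: 13000 × 0.963 = 12519
60–74: 8300 × 0.96 = 7968
75–89: 14000 × 0.947 = 13258
Giving 5707 / 9427 / 11796 / 12519 / 7968 / 13258.
— Period 2 —
Births: 11796 × 0.439 = 5178
15–29: 5707 × 0.982 = 5604
30–44: 9427 × 0.959 = 9040
45–59: 11796 × 0.963 = 11360
60–74: 12519 × 0.96 = 12018
75–89: 7968 × 0.947 = 7546
Giving 5178 / 5604 / 9040 / 11360 / 12018 / 7546.

11360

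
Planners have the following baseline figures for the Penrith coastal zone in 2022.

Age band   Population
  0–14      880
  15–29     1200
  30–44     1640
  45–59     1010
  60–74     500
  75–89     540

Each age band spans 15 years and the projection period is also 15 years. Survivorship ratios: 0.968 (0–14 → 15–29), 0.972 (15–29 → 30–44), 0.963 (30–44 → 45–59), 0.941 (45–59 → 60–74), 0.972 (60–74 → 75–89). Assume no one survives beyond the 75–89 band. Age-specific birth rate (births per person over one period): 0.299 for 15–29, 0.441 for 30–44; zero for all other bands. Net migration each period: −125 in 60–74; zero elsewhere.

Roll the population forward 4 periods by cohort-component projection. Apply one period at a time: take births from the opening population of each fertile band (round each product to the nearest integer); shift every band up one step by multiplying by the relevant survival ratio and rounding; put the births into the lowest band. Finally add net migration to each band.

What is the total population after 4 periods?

4561

After projecting period 1:
Births: 1200 × 0.299 = 359, 1640 × 0.441 = 723 → total 1082
15–29: 880 × 0.968 = 852
30–44: 1200 × 0.972 = 1166
45–59: 1640 × 0.963 = 1579
60–74: 1010 × 0.941 = 950
75–89: 500 × 0.972 = 486
Net migration: 60–74 − 125 → 825
Giving 1082 / 852 / 1166 / 1579 / 825 / 486.
After projecting period 2:
Births: 852 × 0.299 = 255, 1166 × 0.441 = 514 → total 769
15–29: 1082 × 0.968 = 1047
30–44: 852 × 0.972 = 828
45–59: 1166 × 0.963 = 1123
60–74: 1579 × 0.941 = 1486
75–89: 825 × 0.972 = 802
Net migration: 60–74 − 125 → 1361
Giving 769 / 1047 / 828 / 1123 / 1361 / 802.
After projecting period 3:
Births: 1047 × 0.299 = 313, 828 × 0.441 = 365 → total 678
15–29: 769 × 0.968 = 744
30–44: 1047 × 0.972 = 1018
45–59: 828 × 0.963 = 797
60–74: 1123 × 0.941 = 1057
75–89: 1361 × 0.972 = 1323
Net migration: 60–74 − 125 → 932
Giving 678 / 744 / 1018 / 797 / 932 / 1323.
After projecting period 4:
Births: 744 × 0.299 = 222, 1018 × 0.441 = 449 → total 671
15–29: 678 × 0.968 = 656
30–44: 744 × 0.972 = 723
45–59: 1018 × 0.963 = 980
60–74: 797 × 0.941 = 750
75–89: 932 × 0.972 = 906
Net migration: 60–74 − 125 → 625
Giving 671 / 656 / 723 / 980 / 625 / 906.
Total after period 4: 671 + 656 + 723 + 980 + 625 + 906 = 4561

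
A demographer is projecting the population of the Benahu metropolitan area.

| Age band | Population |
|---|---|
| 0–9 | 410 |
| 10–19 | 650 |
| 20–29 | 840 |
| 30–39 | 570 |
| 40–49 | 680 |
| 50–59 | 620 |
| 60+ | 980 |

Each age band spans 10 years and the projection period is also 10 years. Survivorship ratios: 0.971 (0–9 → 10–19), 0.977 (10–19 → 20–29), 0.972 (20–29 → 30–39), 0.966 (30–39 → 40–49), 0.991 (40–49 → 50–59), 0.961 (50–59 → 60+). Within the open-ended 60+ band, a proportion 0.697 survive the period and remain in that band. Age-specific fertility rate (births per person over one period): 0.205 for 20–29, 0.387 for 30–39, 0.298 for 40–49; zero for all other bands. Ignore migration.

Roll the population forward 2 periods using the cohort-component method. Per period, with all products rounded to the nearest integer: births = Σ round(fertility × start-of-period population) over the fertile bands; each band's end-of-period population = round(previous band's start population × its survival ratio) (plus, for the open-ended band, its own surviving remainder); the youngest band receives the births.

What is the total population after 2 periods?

— Period 1 —
Births: 840 × 0.205 = 172, 570 × 0.387 = 221, 680 × 0.298 = 203 → 596
10–19: 410 × 0.971 = 398
20–29: 650 × 0.977 = 635
30–39: 840 × 0.972 = 816
40–49: 570 × 0.966 = 551
50–59: 680 × 0.991 = 674
60+: 620 × 0.961 + 980 × 0.697 = 596 + 683 = 1279
Population now: 0–9=596, 10–19=398, 20–29=635, 30–39=816, 40–49=551, 50–59=674, 60+=1279
— Period 2 —
Births: 635 × 0.205 = 130, 816 × 0.387 = 316, 551 × 0.298 = 164 → 610
10–19: 596 × 0.971 = 579
20–29: 398 × 0.977 = 389
30–39: 635 × 0.972 = 617
40–49: 816 × 0.966 = 788
50–59: 551 × 0.991 = 546
60+: 674 × 0.961 + 1279 × 0.697 = 648 + 891 = 1539
Population now: 0–9=610, 10–19=579, 20–29=389, 30–39=617, 40–49=788, 50–59=546, 60+=1539
Total after period 2: 610 + 579 + 389 + 617 + 788 + 546 + 1539 = 5068

5068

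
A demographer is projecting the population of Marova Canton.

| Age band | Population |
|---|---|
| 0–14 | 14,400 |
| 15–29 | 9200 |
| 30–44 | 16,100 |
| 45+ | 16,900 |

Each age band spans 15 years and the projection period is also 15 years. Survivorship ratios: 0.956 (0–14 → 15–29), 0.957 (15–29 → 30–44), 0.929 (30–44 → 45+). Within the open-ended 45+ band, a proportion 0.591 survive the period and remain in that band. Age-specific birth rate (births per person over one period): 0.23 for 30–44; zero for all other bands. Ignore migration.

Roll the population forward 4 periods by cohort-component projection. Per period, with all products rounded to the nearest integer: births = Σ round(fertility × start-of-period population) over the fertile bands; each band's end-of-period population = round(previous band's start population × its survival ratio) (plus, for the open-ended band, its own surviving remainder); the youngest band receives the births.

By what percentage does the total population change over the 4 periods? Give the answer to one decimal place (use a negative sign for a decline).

Numbering the groups 1..4 from youngest to oldest:
After projecting period 1:
Births: 16100 × 0.23 = 3703
Group 2: 14400 × 0.956 = 13766
Group 3: 9200 × 0.957 = 8804
Group 4: 16100 × 0.929 + 16900 × 0.591 = 14957 + 9988 = 24945
Giving 3703 / 13766 / 8804 / 24945.
After projecting period 2:
Births: 8804 × 0.23 = 2025
Group 2: 3703 × 0.956 = 3540
Group 3: 13766 × 0.957 = 13174
Group 4: 8804 × 0.929 + 24945 × 0.591 = 8179 + 14742 = 22921
Giving 2025 / 3540 / 13174 / 22921.
After projecting period 3:
Births: 13174 × 0.23 = 3030
Group 2: 2025 × 0.956 = 1936
Group 3: 3540 × 0.957 = 3388
Group 4: 13174 × 0.929 + 22921 × 0.591 = 12239 + 13546 = 25785
Giving 3030 / 1936 / 3388 / 25785.
After projecting period 4:
Births: 3388 × 0.23 = 779
Group 2: 3030 × 0.956 = 2897
Group 3: 1936 × 0.957 = 1853
Group 4: 3388 × 0.929 + 25785 × 0.591 = 3147 + 15239 = 18386
Giving 779 / 2897 / 1853 / 18386.
Total: 56600 → 23915; change = -32685; percentage change = -57.7%

-57.7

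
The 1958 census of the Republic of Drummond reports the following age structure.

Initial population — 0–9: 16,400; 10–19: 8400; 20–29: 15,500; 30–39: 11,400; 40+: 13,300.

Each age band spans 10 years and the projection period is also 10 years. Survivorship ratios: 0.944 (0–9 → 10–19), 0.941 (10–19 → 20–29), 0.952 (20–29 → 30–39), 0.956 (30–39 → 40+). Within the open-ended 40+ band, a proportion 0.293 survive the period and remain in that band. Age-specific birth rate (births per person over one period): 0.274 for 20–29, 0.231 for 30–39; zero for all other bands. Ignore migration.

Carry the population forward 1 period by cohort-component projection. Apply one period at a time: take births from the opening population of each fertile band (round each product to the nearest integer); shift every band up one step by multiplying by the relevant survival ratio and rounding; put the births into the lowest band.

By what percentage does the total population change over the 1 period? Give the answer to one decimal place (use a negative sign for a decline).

-8.0

[period 1]
Births: 15500 × 0.274 = 4247 ; 11400 × 0.231 = 2633 → 6880
10–19: 16400 × 0.944 = 15482
20–29: 8400 × 0.941 = 7904
30–39: 15500 × 0.952 = 14756
40+: 11400 × 0.956 + 13300 × 0.293 = 10898 + 3897 = 14795
End of period: [6880, 15482, 7904, 14756, 14795]
Total: 65000 → 59817; change = -5183; percentage change = -8.0%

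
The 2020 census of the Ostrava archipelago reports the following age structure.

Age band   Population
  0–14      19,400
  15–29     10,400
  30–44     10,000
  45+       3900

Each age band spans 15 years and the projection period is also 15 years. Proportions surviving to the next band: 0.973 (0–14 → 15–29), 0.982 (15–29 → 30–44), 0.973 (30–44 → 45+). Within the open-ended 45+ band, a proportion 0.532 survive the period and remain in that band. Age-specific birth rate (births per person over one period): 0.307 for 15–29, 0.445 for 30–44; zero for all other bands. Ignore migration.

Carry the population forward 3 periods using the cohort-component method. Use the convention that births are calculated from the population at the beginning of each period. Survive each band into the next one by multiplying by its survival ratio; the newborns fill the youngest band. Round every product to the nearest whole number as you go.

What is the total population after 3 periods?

Call the groups 1 to 4, youngest first.
— Period 1 —
Births: 10400 × 0.307 = 3193, 10000 × 0.445 = 4450 → total 7643
Group 2: 19400 × 0.973 = 18876
Group 3: 10400 × 0.982 = 10213
Group 4: 10000 × 0.973 + 3900 × 0.532 = 9730 + 2075 = 11805
Giving 7643 / 18876 / 10213 / 11805.
— Period 2 —
Births: 18876 × 0.307 = 5795, 10213 × 0.445 = 4545 → total 10340
Group 2: 7643 × 0.973 = 7437
Group 3: 18876 × 0.982 = 18536
Group 4: 10213 × 0.973 + 11805 × 0.532 = 9937 + 6280 = 16217
Giving 10340 / 7437 / 18536 / 16217.
— Period 3 —
Births: 7437 × 0.307 = 2283, 18536 × 0.445 = 8249 → total 10532
Group 2: 10340 × 0.973 = 10061
Group 3: 7437 × 0.982 = 7303
Group 4: 18536 × 0.973 + 16217 × 0.532 = 18036 + 8627 = 26663
Giving 10532 / 10061 / 7303 / 26663.
Total after period 3: 10532 + 10061 + 7303 + 26663 = 54559

54559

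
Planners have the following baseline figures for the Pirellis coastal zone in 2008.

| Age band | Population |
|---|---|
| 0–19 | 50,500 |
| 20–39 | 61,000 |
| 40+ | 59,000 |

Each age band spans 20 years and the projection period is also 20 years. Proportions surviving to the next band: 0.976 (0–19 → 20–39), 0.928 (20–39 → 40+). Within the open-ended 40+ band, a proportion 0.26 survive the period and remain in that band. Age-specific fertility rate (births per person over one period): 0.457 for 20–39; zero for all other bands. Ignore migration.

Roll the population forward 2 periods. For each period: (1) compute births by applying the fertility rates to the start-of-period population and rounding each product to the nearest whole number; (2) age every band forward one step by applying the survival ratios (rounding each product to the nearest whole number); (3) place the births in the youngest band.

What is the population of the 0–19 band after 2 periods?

— Period 1 —
Births: 61000 * 0.457 = 27877
20–39: 50500 * 0.976 = 49288
40+: 61000 * 0.928 + 59000 * 0.26 = 56608 + 15340 = 71948
→ [27877, 49288, 71948]
— Period 2 —
Births: 49288 * 0.457 = 22525
20–39: 27877 * 0.976 = 27208
40+: 49288 * 0.928 + 71948 * 0.26 = 45739 + 18706 = 64445
→ [22525, 27208, 64445]

22525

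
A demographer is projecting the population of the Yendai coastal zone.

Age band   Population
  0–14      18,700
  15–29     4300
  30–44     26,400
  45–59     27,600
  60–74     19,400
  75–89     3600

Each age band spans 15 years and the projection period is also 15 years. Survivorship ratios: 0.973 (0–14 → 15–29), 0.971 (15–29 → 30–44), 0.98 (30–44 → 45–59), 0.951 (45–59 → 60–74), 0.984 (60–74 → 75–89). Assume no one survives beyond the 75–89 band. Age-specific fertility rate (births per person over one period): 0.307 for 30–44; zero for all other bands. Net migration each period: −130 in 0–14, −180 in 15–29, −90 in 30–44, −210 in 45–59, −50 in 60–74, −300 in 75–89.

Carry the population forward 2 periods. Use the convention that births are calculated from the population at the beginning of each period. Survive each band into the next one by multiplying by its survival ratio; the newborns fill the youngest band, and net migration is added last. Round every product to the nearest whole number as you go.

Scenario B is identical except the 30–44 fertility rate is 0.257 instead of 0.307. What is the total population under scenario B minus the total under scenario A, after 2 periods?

-1489

After projecting period 1:
Births: 26400 * 0.307 = 8105
15–29: 18700 * 0.973 = 18195
30–44: 4300 * 0.971 = 4175
45–59: 26400 * 0.98 = 25872
60–74: 27600 * 0.951 = 26248
75–89: 19400 * 0.984 = 19090
Net migration: 0–14 − 130 → 7975; 15–29 − 180 → 18015; 30–44 − 90 → 4085; 45–59 − 210 → 25662; 60–74 − 50 → 26198; 75–89 − 300 → 18790
Population now: 0–14=7975, 15–29=18015, 30–44=4085, 45–59=25662, 60–74=26198, 75–89=18790
After projecting period 2:
Births: 4085 * 0.307 = 1254
15–29: 7975 * 0.973 = 7760
30–44: 18015 * 0.971 = 17493
45–59: 4085 * 0.98 = 4003
60–74: 25662 * 0.951 = 24405
75–89: 26198 * 0.984 = 25779
Net migration: 0–14 − 130 → 1124; 15–29 − 180 → 7580; 30–44 − 90 → 17403; 45–59 − 210 → 3793; 60–74 − 50 → 24355; 75–89 − 300 → 25479
Population now: 0–14=1124, 15–29=7580, 30–44=17403, 45–59=3793, 60–74=24355, 75–89=25479
Scenario A total after 2 periods: 79734
Scenario B projection —
After projecting period 1:
Births: 26400 * 0.257 = 6785
15–29: 18700 * 0.973 = 18195
30–44: 4300 * 0.971 = 4175
45–59: 26400 * 0.98 = 25872
60–74: 27600 * 0.951 = 26248
75–89: 19400 * 0.984 = 19090
Net migration: 0–14 − 130 → 6655; 15–29 − 180 → 18015; 30–44 − 90 → 4085; 45–59 − 210 → 25662; 60–74 − 50 → 26198; 75–89 − 300 → 18790
Population now: 0–14=6655, 15–29=18015, 30–44=4085, 45–59=25662, 60–74=26198, 75–89=18790
After projecting period 2:
Births: 4085 * 0.257 = 1050
15–29: 6655 * 0.973 = 6475
30–44: 18015 * 0.971 = 17493
45–59: 4085 * 0.98 = 4003
60–74: 25662 * 0.951 = 24405
75–89: 26198 * 0.984 = 25779
Net migration: 0–14 − 130 → 920; 15–29 − 180 → 6295; 30–44 − 90 → 17403; 45–59 − 210 → 3793; 60–74 − 50 → 24355; 75–89 − 300 → 25479
Population now: 0–14=920, 15–29=6295, 30–44=17403, 45–59=3793, 60–74=24355, 75–89=25479
Scenario B total after 2 periods: 78245
Difference B − A = 78245 − 79734 = -1489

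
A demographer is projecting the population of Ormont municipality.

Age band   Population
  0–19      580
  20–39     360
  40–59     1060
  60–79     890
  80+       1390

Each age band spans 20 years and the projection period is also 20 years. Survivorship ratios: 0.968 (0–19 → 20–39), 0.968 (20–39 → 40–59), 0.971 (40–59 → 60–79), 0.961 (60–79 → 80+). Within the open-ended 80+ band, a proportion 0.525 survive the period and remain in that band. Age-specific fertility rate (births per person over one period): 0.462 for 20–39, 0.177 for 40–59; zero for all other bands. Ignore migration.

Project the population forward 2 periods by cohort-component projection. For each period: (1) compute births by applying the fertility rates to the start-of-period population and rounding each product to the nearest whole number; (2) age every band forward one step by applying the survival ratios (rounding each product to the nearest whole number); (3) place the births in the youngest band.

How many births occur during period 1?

354

Let group 1 be 0–19 through group 5 = 80+.
— Period 1 —
Births: 360 × 0.462 = 166  |  1060 × 0.177 = 188 — total 354
Group 2: 580 × 0.968 = 561
Group 3: 360 × 0.968 = 348
Group 4: 1060 × 0.971 = 1029
Group 5: 890 × 0.961 + 1390 × 0.525 = 855 + 730 = 1585
→ [354, 561, 348, 1029, 1585]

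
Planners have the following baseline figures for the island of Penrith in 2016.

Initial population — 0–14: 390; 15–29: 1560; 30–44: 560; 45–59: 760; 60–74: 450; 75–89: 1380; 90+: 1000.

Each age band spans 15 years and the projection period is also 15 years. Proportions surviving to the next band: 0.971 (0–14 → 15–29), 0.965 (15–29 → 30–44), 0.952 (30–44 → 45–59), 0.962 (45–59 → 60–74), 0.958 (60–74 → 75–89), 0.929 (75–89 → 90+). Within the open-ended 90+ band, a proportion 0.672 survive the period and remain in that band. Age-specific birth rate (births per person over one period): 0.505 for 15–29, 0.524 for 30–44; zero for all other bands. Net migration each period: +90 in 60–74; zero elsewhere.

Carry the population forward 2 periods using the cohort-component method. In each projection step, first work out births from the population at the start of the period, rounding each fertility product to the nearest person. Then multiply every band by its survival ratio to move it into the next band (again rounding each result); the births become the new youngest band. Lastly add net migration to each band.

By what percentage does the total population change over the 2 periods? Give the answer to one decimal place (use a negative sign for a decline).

(Groups numbered youngest = 1 to oldest = 7.)
— Period 1 —
Births: 1560 × 0.505 = 788, 560 × 0.524 = 293 — total 1081
Group 2: 390 × 0.971 = 379
Group 3: 1560 × 0.965 = 1505
Group 4: 560 × 0.952 = 533
Group 5: 760 × 0.962 = 731
Group 6: 450 × 0.958 = 431
Group 7: 1380 × 0.929 + 1000 × 0.672 = 1282 + 672 = 1954
Net migration: Group 5 + 90 → 821
Population now: 0–14=1081, 15–29=379, 30–44=1505, 45–59=533, 60–74=821, 75–89=431, 90+=1954
— Period 2 —
Births: 379 × 0.505 = 191, 1505 × 0.524 = 789 — total 980
Group 2: 1081 × 0.971 = 1050
Group 3: 379 × 0.965 = 366
Group 4: 1505 × 0.952 = 1433
Group 5: 533 × 0.962 = 513
Group 6: 821 × 0.958 = 787
Group 7: 431 × 0.929 + 1954 × 0.672 = 400 + 1313 = 1713
Net migration: Group 5 + 90 → 603
Population now: 0–14=980, 15–29=1050, 30–44=366, 45–59=1433, 60–74=603, 75–89=787, 90+=1713
Total: 6100 → 6932; change = 832; percentage change = 13.6%

13.6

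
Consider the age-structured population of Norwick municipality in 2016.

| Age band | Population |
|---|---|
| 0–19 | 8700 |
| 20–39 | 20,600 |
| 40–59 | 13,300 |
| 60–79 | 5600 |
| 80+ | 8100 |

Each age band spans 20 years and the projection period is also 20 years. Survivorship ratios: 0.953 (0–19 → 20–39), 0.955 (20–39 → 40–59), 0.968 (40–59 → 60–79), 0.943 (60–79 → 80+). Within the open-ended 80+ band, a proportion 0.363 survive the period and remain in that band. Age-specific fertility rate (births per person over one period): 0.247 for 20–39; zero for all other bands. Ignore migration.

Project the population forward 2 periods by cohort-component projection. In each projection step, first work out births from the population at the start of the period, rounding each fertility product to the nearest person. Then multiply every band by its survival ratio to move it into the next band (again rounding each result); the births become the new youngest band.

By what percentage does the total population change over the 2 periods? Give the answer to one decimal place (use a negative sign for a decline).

-13.0

[period 1]
Births: 20600 × 0.247 = 5088
20–39: 8700 × 0.953 = 8291
40–59: 20600 × 0.955 = 19673
60–79: 13300 × 0.968 = 12874
80+: 5600 × 0.943 + 8100 × 0.363 = 5281 + 2940 = 8221
Giving 5088 / 8291 / 19673 / 12874 / 8221.
[period 2]
Births: 8291 × 0.247 = 2048
20–39: 5088 × 0.953 = 4849
40–59: 8291 × 0.955 = 7918
60–79: 19673 × 0.968 = 19043
80+: 12874 × 0.943 + 8221 × 0.363 = 12140 + 2984 = 15124
Giving 2048 / 4849 / 7918 / 19043 / 15124.
Total: 56300 → 48982; change = -7318; percentage change = -13.0%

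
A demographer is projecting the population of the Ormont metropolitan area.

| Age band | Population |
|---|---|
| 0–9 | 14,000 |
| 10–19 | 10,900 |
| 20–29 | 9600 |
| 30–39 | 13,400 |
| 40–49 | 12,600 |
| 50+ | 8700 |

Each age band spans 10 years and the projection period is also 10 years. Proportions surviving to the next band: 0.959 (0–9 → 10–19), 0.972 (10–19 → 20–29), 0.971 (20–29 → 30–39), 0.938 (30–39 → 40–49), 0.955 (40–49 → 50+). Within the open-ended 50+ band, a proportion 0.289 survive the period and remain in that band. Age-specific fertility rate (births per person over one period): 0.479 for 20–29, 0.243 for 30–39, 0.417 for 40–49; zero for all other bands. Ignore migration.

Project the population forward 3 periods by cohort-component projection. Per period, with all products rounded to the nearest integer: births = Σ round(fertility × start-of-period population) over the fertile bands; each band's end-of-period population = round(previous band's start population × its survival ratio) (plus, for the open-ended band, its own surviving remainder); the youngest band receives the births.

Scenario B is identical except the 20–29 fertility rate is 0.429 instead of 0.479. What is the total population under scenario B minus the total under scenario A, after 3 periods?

-1609

Numbering the bands 1..6 from youngest to oldest:
Period 1.
Births: 9600 × 0.479 = 4598, 13400 × 0.243 = 3256, 12600 × 0.417 = 5254 → total 13108
Band 2: 14000 × 0.959 = 13426
Band 3: 10900 × 0.972 = 10595
Band 4: 9600 × 0.971 = 9322
Band 5: 13400 × 0.938 = 12569
Band 6: 12600 × 0.955 + 8700 × 0.289 = 12033 + 2514 = 14547
Giving 13108 / 13426 / 10595 / 9322 / 12569 / 14547.
Period 2.
Births: 10595 × 0.479 = 5075, 9322 × 0.243 = 2265, 12569 × 0.417 = 5241 → total 12581
Band 2: 13108 × 0.959 = 12571
Band 3: 13426 × 0.972 = 13050
Band 4: 10595 × 0.971 = 10288
Band 5: 9322 × 0.938 = 8744
Band 6: 12569 × 0.955 + 14547 × 0.289 = 12003 + 4204 = 16207
Giving 12581 / 12571 / 13050 / 10288 / 8744 / 16207.
Period 3.
Births: 13050 × 0.479 = 6251, 10288 × 0.243 = 2500, 8744 × 0.417 = 3646 → total 12397
Band 2: 12581 × 0.959 = 12065
Band 3: 12571 × 0.972 = 12219
Band 4: 13050 × 0.971 = 12672
Band 5: 10288 × 0.938 = 9650
Band 6: 8744 × 0.955 + 16207 × 0.289 = 8351 + 4684 = 13035
Giving 12397 / 12065 / 12219 / 12672 / 9650 / 13035.
Scenario A total after 3 periods: 72038
Scenario B projection —
Period 1.
Births: 9600 × 0.429 = 4118, 13400 × 0.243 = 3256, 12600 × 0.417 = 5254 → total 12628
Band 2: 14000 × 0.959 = 13426
Band 3: 10900 × 0.972 = 10595
Band 4: 9600 × 0.971 = 9322
Band 5: 13400 × 0.938 = 12569
Band 6: 12600 × 0.955 + 8700 × 0.289 = 12033 + 2514 = 14547
Giving 12628 / 13426 / 10595 / 9322 / 12569 / 14547.
Period 2.
Births: 10595 × 0.429 = 4545, 9322 × 0.243 = 2265, 12569 × 0.417 = 5241 → total 12051
Band 2: 12628 × 0.959 = 12110
Band 3: 13426 × 0.972 = 13050
Band 4: 10595 × 0.971 = 10288
Band 5: 9322 × 0.938 = 8744
Band 6: 12569 × 0.955 + 14547 × 0.289 = 12003 + 4204 = 16207
Giving 12051 / 12110 / 13050 / 10288 / 8744 / 16207.
Period 3.
Births: 13050 × 0.429 = 5598, 10288 × 0.243 = 2500, 8744 × 0.417 = 3646 → total 11744
Band 2: 12051 × 0.959 = 11557
Band 3: 12110 × 0.972 = 11771
Band 4: 13050 × 0.971 = 12672
Band 5: 10288 × 0.938 = 9650
Band 6: 8744 × 0.955 + 16207 × 0.289 = 8351 + 4684 = 13035
Giving 11744 / 11557 / 11771 / 12672 / 9650 / 13035.
Scenario B total after 3 periods: 70429
Difference B − A = 70429 − 72038 = -1609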